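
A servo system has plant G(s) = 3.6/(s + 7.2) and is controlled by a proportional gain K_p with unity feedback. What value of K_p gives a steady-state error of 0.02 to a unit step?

K_p = 98

For a type-0 loop with proportional control, e_ss = 1/(1 + K_p·G(0)).
G(0) = 0.5. Require 1/(1 + K_p·0.5) = 0.02, so 1 + 0.5·K_p = 50.
K_p = (50 − 1)/0.5 = 98.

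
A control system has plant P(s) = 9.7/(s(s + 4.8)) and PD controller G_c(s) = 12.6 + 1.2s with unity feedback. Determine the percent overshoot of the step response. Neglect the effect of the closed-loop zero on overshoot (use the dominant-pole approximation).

3.04%

Forward path: (12.6 + 1.2s)·9.7/(s(s+4.8)). The closed-loop characteristic equation is s² + (4.8 + 9.7·1.2)s + 9.7·12.6 = 0.
That is s² + 16.44s + 122.2 = 0, so ω_n = 11.06 rad/s and ζ = 16.44/(2·11.06) = 0.7435.
%OS = 100·exp(−πζ/√(1−ζ²)) = 3.04%.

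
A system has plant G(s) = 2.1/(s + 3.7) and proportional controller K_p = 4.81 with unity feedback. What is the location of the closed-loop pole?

s = -13.8

Closed-loop transfer function: T(s) = K_p·G(s)/(1 + K_p·G(s)) = 10.1/(s + 3.7 + 10.1) = 10.1/(s + 13.8).
The closed-loop pole is at s = −13.8.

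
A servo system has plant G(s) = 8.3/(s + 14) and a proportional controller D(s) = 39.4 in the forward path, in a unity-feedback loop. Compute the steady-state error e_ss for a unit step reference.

0.0411

The loop is type 0. Static position error constant K_pos = D(0)·G(0) = 39.4·0.5929 = 23.36.
Steady-state error to a unit step: e_ss = 1/(1+K_pos) = 1/24.36 = 0.0411.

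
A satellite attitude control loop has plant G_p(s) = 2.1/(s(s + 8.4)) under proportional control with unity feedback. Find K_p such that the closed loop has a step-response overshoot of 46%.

From %OS = 100·exp(−πζ/√(1−ζ²)) = 46%, ζ = −ln(0.46)/√(π²+ln²(0.46)) = 0.24.
Characteristic equation s² + 8.4s + 2.1K_p = 0 gives ζ = 8.4/(2√(2.1K_p)).
Setting ζ = 0.24: √(2.1K_p) = 8.4/(2·0.24) = 17.5, so K_p = 306.4/2.1 = 146.

K_p = 146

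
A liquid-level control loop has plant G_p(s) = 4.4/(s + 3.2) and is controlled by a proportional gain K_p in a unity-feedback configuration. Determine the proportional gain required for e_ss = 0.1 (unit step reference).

The loop is type 0, so e_ss(step) = 1/(1 + K_pos) with K_pos = K_p·G_p(0).
G_p(0) = 1.375. Require 1/(1 + K_p·1.375) = 0.1, so 1 + 1.375·K_p = 10.
K_p = (10 − 1)/1.375 = 6.55.

K_p = 6.55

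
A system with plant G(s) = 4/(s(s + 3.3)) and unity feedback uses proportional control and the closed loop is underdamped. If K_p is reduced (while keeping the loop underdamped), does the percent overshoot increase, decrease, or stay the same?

ζ = 3.3/(2√(4K_p)) rises as K_p falls; higher damping means less overshoot.

decrease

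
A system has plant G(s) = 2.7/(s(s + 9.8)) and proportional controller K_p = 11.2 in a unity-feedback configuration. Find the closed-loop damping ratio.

ζ = 0.891

1 + K_p·G(s) = 0 gives s² + 9.8s + 30.24 = 0.
So ω_n² = 30.24 ⇒ ω_n = 5.499 rad/s, and ζ = 9.8/(2ω_n) = 0.891.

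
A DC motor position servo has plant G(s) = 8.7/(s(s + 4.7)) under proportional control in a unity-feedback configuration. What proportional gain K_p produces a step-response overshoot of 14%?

K_p = 2.26

From %OS = 100·exp(−πζ/√(1−ζ²)) = 14%, ζ = −ln(0.14)/√(π²+ln²(0.14)) = 0.5305.
Characteristic equation s² + 4.7s + 8.7K_p = 0 gives ζ = 4.7/(2√(8.7K_p)).
Setting ζ = 0.5305: √(8.7K_p) = 4.7/(2·0.5305) = 4.43, so K_p = 19.62/8.7 = 2.26.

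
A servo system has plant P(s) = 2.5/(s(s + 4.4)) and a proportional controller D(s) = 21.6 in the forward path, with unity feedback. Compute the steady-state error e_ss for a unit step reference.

The open loop D(s)P(s) has a pole at the origin (type 1), so the static position error constant is infinite and e_ss = 1/(1+∞) = 0.

0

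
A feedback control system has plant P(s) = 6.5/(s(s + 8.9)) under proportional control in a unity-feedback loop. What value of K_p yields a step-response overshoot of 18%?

From %OS = 100·exp(−πζ/√(1−ζ²)) = 18%, ζ = −ln(0.18)/√(π²+ln²(0.18)) = 0.4791.
Characteristic equation s² + 8.9s + 6.5K_p = 0 gives ζ = 8.9/(2√(6.5K_p)).
Setting ζ = 0.4791: √(6.5K_p) = 8.9/(2·0.4791) = 9.288, so K_p = 86.27/6.5 = 13.3.

K_p = 13.3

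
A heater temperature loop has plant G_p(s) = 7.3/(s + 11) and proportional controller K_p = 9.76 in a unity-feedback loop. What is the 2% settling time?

Closed-loop transfer function: T(s) = K_p·G_p(s)/(1 + K_p·G_p(s)) = 71.25/(s + 11 + 71.25) = 71.25/(s + 82.25).
Time constant τ = 1/82.25 = 0.01216 s, so the 2% settling time is about 4τ = 0.0486 s.

T_s ≈ 0.0486 s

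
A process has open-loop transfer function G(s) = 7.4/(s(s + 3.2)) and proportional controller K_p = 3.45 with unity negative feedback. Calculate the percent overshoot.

The closed-loop denominator s² + 3.2s + 25.53 gives ω_n = √25.53 = 5.053 and ζ = 3.2/(2ω_n) = 0.3167.
%OS = 100·exp(−πζ/√(1−ζ²)) = 100·exp(−π·0.3167/√0.8997) = 35%.

35%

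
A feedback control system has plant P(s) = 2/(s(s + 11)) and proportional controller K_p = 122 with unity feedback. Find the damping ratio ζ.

ζ = 0.352

1 + K_p·P(s) = 0 gives s² + 11s + 244 = 0.
Matching s² + 2ζω_n s + ω_n²: ω_n = √244 = 15.62 rad/s and 2ζω_n = 11, so ζ = 11/(2·15.62) = 0.352.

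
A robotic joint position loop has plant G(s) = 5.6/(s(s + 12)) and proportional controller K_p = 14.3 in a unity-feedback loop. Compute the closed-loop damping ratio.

ζ = 0.67

With unity feedback the closed-loop characteristic equation is s² + 12s + 14.3·5.6 = s² + 12s + 80.08 = 0.
So ω_n² = 80.08 ⇒ ω_n = 8.949 rad/s, and ζ = 12/(2ω_n) = 0.67.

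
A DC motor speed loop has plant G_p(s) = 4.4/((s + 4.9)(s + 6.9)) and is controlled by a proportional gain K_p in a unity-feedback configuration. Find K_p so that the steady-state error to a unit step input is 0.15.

Steady-state error for a unit step on this type-0 loop is 1/(1 + K_p·G_p(0)).
G_p(0) = 0.1301. Require 1/(1 + K_p·0.1301) = 0.15, so 1 + 0.1301·K_p = 6.667.
K_p = (6.667 − 1)/0.1301 = 43.5.

K_p = 43.5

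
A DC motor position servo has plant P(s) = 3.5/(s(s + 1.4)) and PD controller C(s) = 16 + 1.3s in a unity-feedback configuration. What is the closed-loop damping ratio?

Forward path: (16 + 1.3s)·3.5/(s(s+1.4)). The closed-loop characteristic equation is s² + (1.4 + 3.5·1.3)s + 3.5·16 = 0.
That is s² + 5.95s + 56 = 0, so ω_n = 7.483 rad/s and ζ = 5.95/(2·7.483) = 0.3976.

ζ = 0.398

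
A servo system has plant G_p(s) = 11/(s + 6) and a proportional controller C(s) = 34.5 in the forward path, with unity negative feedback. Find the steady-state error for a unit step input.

The loop is type 0. Static position error constant K_pos = C(0)·G_p(0) = 34.5·1.833 = 63.25.
Steady-state error to a unit step: e_ss = 1/(1+K_pos) = 1/64.25 = 0.0156.

0.0156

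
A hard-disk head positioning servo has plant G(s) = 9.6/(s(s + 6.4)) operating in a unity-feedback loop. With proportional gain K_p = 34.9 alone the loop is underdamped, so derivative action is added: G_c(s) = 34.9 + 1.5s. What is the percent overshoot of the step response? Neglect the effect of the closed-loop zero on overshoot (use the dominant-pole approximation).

11.4%

Forward path: (34.9 + 1.5s)·9.6/(s(s+6.4)). The closed-loop characteristic equation is s² + (6.4 + 9.6·1.5)s + 9.6·34.9 = 0.
That is s² + 20.8s + 335 = 0, so ω_n = 18.3 rad/s and ζ = 20.8/(2·18.3) = 0.5682.
%OS = 100·exp(−πζ/√(1−ζ²)) = 11.4%.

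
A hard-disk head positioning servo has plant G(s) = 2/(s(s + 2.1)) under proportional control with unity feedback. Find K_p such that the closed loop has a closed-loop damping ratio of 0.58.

Closed-loop characteristic equation: s² + 2.1s + K_p·2 = 0.
So ω_n = √(2K_p) and 2ζω_n = 2.1, giving ζ = 2.1/(2√(2K_p)).
Setting ζ = 0.58: √(2K_p) = 2.1/(2·0.58) = 1.81, so K_p = 3.277/2 = 1.64.

K_p = 1.64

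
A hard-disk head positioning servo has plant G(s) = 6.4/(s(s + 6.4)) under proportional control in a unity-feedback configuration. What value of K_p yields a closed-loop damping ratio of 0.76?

K_p = 2.77

Closed-loop characteristic equation: s² + 6.4s + K_p·6.4 = 0.
So ω_n = √(6.4K_p) and 2ζω_n = 6.4, giving ζ = 6.4/(2√(6.4K_p)).
Setting ζ = 0.76: √(6.4K_p) = 6.4/(2·0.76) = 4.211, so K_p = 17.73/6.4 = 2.77.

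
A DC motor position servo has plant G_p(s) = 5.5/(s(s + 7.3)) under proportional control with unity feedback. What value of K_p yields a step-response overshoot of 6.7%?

K_p = 5.69

From %OS = 100·exp(−πζ/√(1−ζ²)) = 6.7%, ζ = −ln(0.067)/√(π²+ln²(0.067)) = 0.6522.
Characteristic equation s² + 7.3s + 5.5K_p = 0 gives ζ = 7.3/(2√(5.5K_p)).
Setting ζ = 0.6522: √(5.5K_p) = 7.3/(2·0.6522) = 5.596, so K_p = 31.32/5.5 = 5.69.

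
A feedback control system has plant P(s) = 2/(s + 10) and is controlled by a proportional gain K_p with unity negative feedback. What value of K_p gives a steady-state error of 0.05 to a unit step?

K_p = 95

For a type-0 loop with proportional control, e_ss = 1/(1 + K_p·P(0)).
P(0) = 0.2. Require 1/(1 + K_p·0.2) = 0.05, so 1 + 0.2·K_p = 20.
K_p = (20 − 1)/0.2 = 95.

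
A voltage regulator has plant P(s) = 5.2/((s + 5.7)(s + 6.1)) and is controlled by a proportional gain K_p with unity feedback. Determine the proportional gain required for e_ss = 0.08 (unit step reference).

K_p = 76.9

For a type-0 loop with proportional control, e_ss = 1/(1 + K_p·P(0)).
P(0) = 0.1496. Require 1/(1 + K_p·0.1496) = 0.08, so 1 + 0.1496·K_p = 12.5.
K_p = (12.5 − 1)/0.1496 = 76.9.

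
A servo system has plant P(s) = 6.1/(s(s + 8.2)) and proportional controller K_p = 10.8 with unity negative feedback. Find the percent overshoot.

From 1 + K_pP(s) = 0: s² + 8.2s + 65.88 = 0 ⇒ ω_n = 8.117, ζ = 0.5051.
%OS = 100·exp(−πζ/√(1−ζ²)) = 100·exp(−π·0.5051/√0.7448) = 15.9%.

15.9%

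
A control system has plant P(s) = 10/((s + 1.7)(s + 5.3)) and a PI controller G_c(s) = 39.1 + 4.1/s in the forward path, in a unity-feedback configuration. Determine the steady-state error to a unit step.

0

The open loop G_c(s)P(s) has a pole at the origin (type 1), so the static position error constant is infinite and e_ss = 1/(1+∞) = 0.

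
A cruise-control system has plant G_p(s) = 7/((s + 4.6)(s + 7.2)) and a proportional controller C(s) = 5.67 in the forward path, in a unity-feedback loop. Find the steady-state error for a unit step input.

0.455

The loop is type 0. Static position error constant K_pos = C(0)·G_p(0) = 5.67·0.2114 = 1.198.
Steady-state error to a unit step: e_ss = 1/(1+K_pos) = 1/2.198 = 0.455.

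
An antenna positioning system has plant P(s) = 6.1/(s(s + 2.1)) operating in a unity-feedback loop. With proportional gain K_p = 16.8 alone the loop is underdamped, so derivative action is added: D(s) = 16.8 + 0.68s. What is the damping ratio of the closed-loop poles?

Forward path: (16.8 + 0.68s)·6.1/(s(s+2.1)). The closed-loop characteristic equation is s² + (2.1 + 6.1·0.68)s + 6.1·16.8 = 0.
That is s² + 6.248s + 102.5 = 0, so ω_n = 10.12 rad/s and ζ = 6.248/(2·10.12) = 0.3086.

ζ = 0.309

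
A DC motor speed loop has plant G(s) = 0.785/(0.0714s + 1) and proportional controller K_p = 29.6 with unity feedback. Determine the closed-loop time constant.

Closed loop: T(s) = K_p·G/(1+K_p·G) = 23.24/(0.0714s + 1 + 23.24), with pole at s = −(1 + 23.24)/0.0714 = −339.4.
Closed-loop time constant τ = 1/339.4 = 0.00295 s.

τ = 0.00295 s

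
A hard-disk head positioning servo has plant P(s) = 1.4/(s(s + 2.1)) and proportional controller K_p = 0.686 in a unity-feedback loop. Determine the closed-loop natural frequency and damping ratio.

1 + K_p·P(s) = 0 gives s² + 2.1s + 0.9604 = 0.
So ω_n² = 0.9604 ⇒ ω_n = 0.98 rad/s, and ζ = 2.1/(2ω_n) = 1.07.

ω_n = 0.98 rad/s, ζ = 1.07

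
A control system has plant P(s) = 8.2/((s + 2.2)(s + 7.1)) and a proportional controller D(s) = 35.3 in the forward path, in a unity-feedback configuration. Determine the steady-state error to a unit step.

The loop is type 0. Static position error constant K_pos = D(0)·P(0) = 35.3·0.525 = 18.53.
Steady-state error to a unit step: e_ss = 1/(1+K_pos) = 1/19.53 = 0.0512.

0.0512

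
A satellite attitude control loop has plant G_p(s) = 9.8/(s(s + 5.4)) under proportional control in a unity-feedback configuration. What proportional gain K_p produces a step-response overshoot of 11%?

From %OS = 100·exp(−πζ/√(1−ζ²)) = 11%, ζ = −ln(0.11)/√(π²+ln²(0.11)) = 0.5749.
Characteristic equation s² + 5.4s + 9.8K_p = 0 gives ζ = 5.4/(2√(9.8K_p)).
Setting ζ = 0.5749: √(9.8K_p) = 5.4/(2·0.5749) = 4.697, so K_p = 22.06/9.8 = 2.25.

K_p = 2.25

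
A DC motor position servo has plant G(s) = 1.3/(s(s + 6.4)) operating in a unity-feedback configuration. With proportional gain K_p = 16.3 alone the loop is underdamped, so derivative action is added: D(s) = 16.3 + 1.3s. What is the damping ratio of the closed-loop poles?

Forward path: (16.3 + 1.3s)·1.3/(s(s+6.4)). The closed-loop characteristic equation is s² + (6.4 + 1.3·1.3)s + 1.3·16.3 = 0.
That is s² + 8.09s + 21.19 = 0, so ω_n = 4.603 rad/s and ζ = 8.09/(2·4.603) = 0.8787.

ζ = 0.879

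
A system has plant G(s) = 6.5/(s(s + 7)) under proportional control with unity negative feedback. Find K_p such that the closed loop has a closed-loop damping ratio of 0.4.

Closed-loop characteristic equation: s² + 7s + K_p·6.5 = 0.
So ω_n = √(6.5K_p) and 2ζω_n = 7, giving ζ = 7/(2√(6.5K_p)).
Setting ζ = 0.4: √(6.5K_p) = 7/(2·0.4) = 8.75, so K_p = 76.56/6.5 = 11.8.

K_p = 11.8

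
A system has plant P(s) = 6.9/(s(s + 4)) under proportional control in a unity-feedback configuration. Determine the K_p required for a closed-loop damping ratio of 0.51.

K_p = 2.23

Closed-loop characteristic equation: s² + 4s + K_p·6.9 = 0.
So ω_n = √(6.9K_p) and 2ζω_n = 4, giving ζ = 4/(2√(6.9K_p)).
Setting ζ = 0.51: √(6.9K_p) = 4/(2·0.51) = 3.922, so K_p = 15.38/6.9 = 2.23.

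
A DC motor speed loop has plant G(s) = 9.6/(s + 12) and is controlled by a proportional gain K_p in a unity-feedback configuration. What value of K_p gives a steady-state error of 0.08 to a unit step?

For a type-0 loop with proportional control, e_ss = 1/(1 + K_p·G(0)).
G(0) = 0.8. Require 1/(1 + K_p·0.8) = 0.08, so 1 + 0.8·K_p = 12.5.
K_p = (12.5 − 1)/0.8 = 14.4.

K_p = 14.4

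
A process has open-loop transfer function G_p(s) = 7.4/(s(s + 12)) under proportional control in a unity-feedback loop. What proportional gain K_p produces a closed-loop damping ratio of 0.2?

Closed-loop characteristic equation: s² + 12s + K_p·7.4 = 0.
So ω_n = √(7.4K_p) and 2ζω_n = 12, giving ζ = 12/(2√(7.4K_p)).
Setting ζ = 0.2: √(7.4K_p) = 12/(2·0.2) = 30, so K_p = 900/7.4 = 122.

K_p = 122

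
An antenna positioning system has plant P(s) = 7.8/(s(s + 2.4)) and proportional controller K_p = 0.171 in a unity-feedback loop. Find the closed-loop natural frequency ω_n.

The closed-loop denominator is s(s+2.4) + 0.171·7.8 = s² + 2.4s + 1.334.
So ω_n² = 1.334 ⇒ ω_n = 1.155 rad/s, and ζ = 2.4/(2ω_n) = 1.04.

ω_n = 1.15 rad/s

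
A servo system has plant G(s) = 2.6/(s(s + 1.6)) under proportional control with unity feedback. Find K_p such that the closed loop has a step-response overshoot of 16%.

From %OS = 100·exp(−πζ/√(1−ζ²)) = 16%, ζ = −ln(0.16)/√(π²+ln²(0.16)) = 0.5039.
Characteristic equation s² + 1.6s + 2.6K_p = 0 gives ζ = 1.6/(2√(2.6K_p)).
Setting ζ = 0.5039: √(2.6K_p) = 1.6/(2·0.5039) = 1.588, so K_p = 2.521/2.6 = 0.97.

K_p = 0.97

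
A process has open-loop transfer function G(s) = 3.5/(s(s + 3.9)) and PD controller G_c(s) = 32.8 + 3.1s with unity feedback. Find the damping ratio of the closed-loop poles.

ζ = 0.688

Forward path: (32.8 + 3.1s)·3.5/(s(s+3.9)). The closed-loop characteristic equation is s² + (3.9 + 3.5·3.1)s + 3.5·32.8 = 0.
That is s² + 14.75s + 114.8 = 0, so ω_n = 10.71 rad/s and ζ = 14.75/(2·10.71) = 0.6883.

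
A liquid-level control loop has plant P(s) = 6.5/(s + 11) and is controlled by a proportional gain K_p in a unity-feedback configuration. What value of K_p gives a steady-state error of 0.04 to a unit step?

K_p = 40.6

Steady-state error for a unit step on this type-0 loop is 1/(1 + K_p·P(0)).
P(0) = 0.5909. Require 1/(1 + K_p·0.5909) = 0.04, so 1 + 0.5909·K_p = 25.
K_p = (25 − 1)/0.5909 = 40.6.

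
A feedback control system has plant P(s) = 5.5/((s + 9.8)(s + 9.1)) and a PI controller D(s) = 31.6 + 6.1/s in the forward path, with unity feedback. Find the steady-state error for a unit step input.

0

The open loop D(s)P(s) has a pole at the origin (type 1), so the static position error constant is infinite and e_ss = 1/(1+∞) = 0.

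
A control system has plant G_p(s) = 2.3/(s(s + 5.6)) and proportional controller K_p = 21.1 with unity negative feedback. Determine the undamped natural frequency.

ω_n = 6.97 rad/s

With unity feedback the closed-loop characteristic equation is s² + 5.6s + 21.1·2.3 = s² + 5.6s + 48.53 = 0.
So ω_n² = 48.53 ⇒ ω_n = 6.966 rad/s, and ζ = 5.6/(2ω_n) = 0.402.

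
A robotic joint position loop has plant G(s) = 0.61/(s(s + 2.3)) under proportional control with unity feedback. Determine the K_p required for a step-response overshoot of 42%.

From %OS = 100·exp(−πζ/√(1−ζ²)) = 42%, ζ = −ln(0.42)/√(π²+ln²(0.42)) = 0.2662.
Characteristic equation s² + 2.3s + 0.61K_p = 0 gives ζ = 2.3/(2√(0.61K_p)).
Setting ζ = 0.2662: √(0.61K_p) = 2.3/(2·0.2662) = 4.321, so K_p = 18.67/0.61 = 30.6.

K_p = 30.6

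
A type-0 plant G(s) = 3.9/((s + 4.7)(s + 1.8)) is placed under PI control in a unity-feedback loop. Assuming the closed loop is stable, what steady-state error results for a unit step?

0

The PI controller's integrator makes the forward path type 1, so e_ss to a step is zero.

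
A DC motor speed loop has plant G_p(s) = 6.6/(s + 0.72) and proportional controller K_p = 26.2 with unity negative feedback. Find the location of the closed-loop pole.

s = -173.6

Closed-loop transfer function: T(s) = K_p·G_p(s)/(1 + K_p·G_p(s)) = 172.9/(s + 0.72 + 172.9) = 172.9/(s + 173.6).
The closed-loop pole is at s = −173.6.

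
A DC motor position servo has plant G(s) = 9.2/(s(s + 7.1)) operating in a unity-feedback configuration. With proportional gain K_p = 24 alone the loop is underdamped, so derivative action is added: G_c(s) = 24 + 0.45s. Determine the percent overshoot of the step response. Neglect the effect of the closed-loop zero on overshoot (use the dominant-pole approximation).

27.7%

Forward path: (24 + 0.45s)·9.2/(s(s+7.1)). The closed-loop characteristic equation is s² + (7.1 + 9.2·0.45)s + 9.2·24 = 0.
That is s² + 11.24s + 220.8 = 0, so ω_n = 14.86 rad/s and ζ = 11.24/(2·14.86) = 0.3782.
%OS = 100·exp(−πζ/√(1−ζ²)) = 27.7%.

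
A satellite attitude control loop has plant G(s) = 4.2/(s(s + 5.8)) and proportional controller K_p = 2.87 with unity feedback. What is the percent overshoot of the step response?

0.846%

The closed-loop denominator s² + 5.8s + 12.05 gives ω_n = √12.05 = 3.472 and ζ = 5.8/(2ω_n) = 0.8353.
%OS = 100·exp(−πζ/√(1−ζ²)) = 100·exp(−π·0.8353/√0.3023) = 0.846%.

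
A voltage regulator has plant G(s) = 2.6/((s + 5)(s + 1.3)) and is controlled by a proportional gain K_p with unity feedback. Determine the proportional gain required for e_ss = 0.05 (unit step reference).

K_p = 47.5

The loop is type 0, so e_ss(step) = 1/(1 + K_pos) with K_pos = K_p·G(0).
G(0) = 0.4. Require 1/(1 + K_p·0.4) = 0.05, so 1 + 0.4·K_p = 20.
K_p = (20 − 1)/0.4 = 47.5.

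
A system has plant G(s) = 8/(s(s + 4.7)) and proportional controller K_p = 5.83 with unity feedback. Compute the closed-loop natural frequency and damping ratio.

1 + K_p·G(s) = 0 gives s² + 4.7s + 46.64 = 0.
So ω_n² = 46.64 ⇒ ω_n = 6.829 rad/s, and ζ = 4.7/(2ω_n) = 0.344.

ω_n = 6.83 rad/s, ζ = 0.344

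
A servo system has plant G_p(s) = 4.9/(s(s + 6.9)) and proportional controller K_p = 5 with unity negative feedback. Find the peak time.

T_p = 0.885 s

From 1 + K_pG_p(s) = 0: s² + 6.9s + 24.5 = 0 ⇒ ω_n = 4.95, ζ = 0.697.
Damped frequency ω_d = ω_n√(1−ζ²) = 3.549 rad/s, so peak time T_p = π/ω_d = 0.885 s.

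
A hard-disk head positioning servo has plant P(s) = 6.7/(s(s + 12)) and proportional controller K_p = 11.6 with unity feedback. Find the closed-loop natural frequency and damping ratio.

1 + K_p·P(s) = 0 gives s² + 12s + 77.72 = 0.
So ω_n² = 77.72 ⇒ ω_n = 8.816 rad/s, and ζ = 12/(2ω_n) = 0.681.

ω_n = 8.82 rad/s, ζ = 0.681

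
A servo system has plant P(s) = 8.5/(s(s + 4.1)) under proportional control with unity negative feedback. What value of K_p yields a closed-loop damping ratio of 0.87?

Closed-loop characteristic equation: s² + 4.1s + K_p·8.5 = 0.
So ω_n = √(8.5K_p) and 2ζω_n = 4.1, giving ζ = 4.1/(2√(8.5K_p)).
Setting ζ = 0.87: √(8.5K_p) = 4.1/(2·0.87) = 2.356, so K_p = 5.552/8.5 = 0.653.

K_p = 0.653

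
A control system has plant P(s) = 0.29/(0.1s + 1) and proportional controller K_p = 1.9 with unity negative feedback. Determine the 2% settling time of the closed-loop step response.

Closed loop: T(s) = K_p·P/(1+K_p·P) = 0.551/(0.1s + 1 + 0.551), with pole at s = −(1 + 0.551)/0.1 = −15.51.
τ = 1/15.51 = 0.06447 s, so 2% settling time ≈ 4τ = 0.258 s.

T_s ≈ 0.258 s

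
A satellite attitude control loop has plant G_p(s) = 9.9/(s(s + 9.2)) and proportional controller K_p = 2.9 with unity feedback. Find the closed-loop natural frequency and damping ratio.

1 + K_p·G_p(s) = 0 gives s² + 9.2s + 28.71 = 0.
Matching s² + 2ζω_n s + ω_n²: ω_n = √28.71 = 5.358 rad/s and 2ζω_n = 9.2, so ζ = 9.2/(2·5.358) = 0.859.

ω_n = 5.36 rad/s, ζ = 0.859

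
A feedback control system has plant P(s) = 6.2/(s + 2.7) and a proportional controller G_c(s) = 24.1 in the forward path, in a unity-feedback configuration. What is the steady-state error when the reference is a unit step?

The loop is type 0. Static position error constant K_pos = G_c(0)·P(0) = 24.1·2.296 = 55.34.
Steady-state error to a unit step: e_ss = 1/(1+K_pos) = 1/56.34 = 0.0177.

0.0177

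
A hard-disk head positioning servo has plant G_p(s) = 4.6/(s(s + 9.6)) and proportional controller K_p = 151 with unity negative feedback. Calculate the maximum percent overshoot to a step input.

55.9%

From 1 + K_pG_p(s) = 0: s² + 9.6s + 694.6 = 0 ⇒ ω_n = 26.36, ζ = 0.1821.
%OS = 100·exp(−πζ/√(1−ζ²)) = 100·exp(−π·0.1821/√0.9668) = 55.9%.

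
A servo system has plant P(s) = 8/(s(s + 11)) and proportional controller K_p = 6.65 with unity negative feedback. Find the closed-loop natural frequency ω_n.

With unity feedback the closed-loop characteristic equation is s² + 11s + 6.65·8 = s² + 11s + 53.2 = 0.
So ω_n² = 53.2 ⇒ ω_n = 7.294 rad/s, and ζ = 11/(2ω_n) = 0.754.

ω_n = 7.29 rad/s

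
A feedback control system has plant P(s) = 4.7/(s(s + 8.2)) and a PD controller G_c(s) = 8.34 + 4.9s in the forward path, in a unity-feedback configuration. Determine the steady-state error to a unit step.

The open loop G_c(s)P(s) has a pole at the origin (type 1), so the static position error constant is infinite and e_ss = 1/(1+∞) = 0.

0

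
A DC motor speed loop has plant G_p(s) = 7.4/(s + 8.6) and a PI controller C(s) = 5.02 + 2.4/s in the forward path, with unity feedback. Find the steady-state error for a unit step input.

0

The open loop C(s)G_p(s) has a pole at the origin (type 1), so the static position error constant is infinite and e_ss = 1/(1+∞) = 0.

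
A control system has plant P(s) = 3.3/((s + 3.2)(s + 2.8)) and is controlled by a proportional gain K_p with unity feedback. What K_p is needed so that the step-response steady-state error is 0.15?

The loop is type 0, so e_ss(step) = 1/(1 + K_pos) with K_pos = K_p·P(0).
P(0) = 0.3683. Require 1/(1 + K_p·0.3683) = 0.15, so 1 + 0.3683·K_p = 6.667.
K_p = (6.667 − 1)/0.3683 = 15.4.

K_p = 15.4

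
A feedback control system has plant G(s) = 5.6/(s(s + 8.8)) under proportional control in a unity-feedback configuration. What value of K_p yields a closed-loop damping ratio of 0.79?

K_p = 5.54

Closed-loop characteristic equation: s² + 8.8s + K_p·5.6 = 0.
So ω_n = √(5.6K_p) and 2ζω_n = 8.8, giving ζ = 8.8/(2√(5.6K_p)).
Setting ζ = 0.79: √(5.6K_p) = 8.8/(2·0.79) = 5.57, so K_p = 31.02/5.6 = 5.54.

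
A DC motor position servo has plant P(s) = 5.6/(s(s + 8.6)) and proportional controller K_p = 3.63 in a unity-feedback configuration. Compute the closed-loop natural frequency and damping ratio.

1 + K_p·P(s) = 0 gives s² + 8.6s + 20.33 = 0.
Matching s² + 2ζω_n s + ω_n²: ω_n = √20.33 = 4.509 rad/s and 2ζω_n = 8.6, so ζ = 8.6/(2·4.509) = 0.954.

ω_n = 4.51 rad/s, ζ = 0.954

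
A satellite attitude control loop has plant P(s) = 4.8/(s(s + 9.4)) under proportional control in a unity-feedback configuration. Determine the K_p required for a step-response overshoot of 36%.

From %OS = 100·exp(−πζ/√(1−ζ²)) = 36%, ζ = −ln(0.36)/√(π²+ln²(0.36)) = 0.3093.
Characteristic equation s² + 9.4s + 4.8K_p = 0 gives ζ = 9.4/(2√(4.8K_p)).
Setting ζ = 0.3093: √(4.8K_p) = 9.4/(2·0.3093) = 15.2, so K_p = 231/4.8 = 48.1.

K_p = 48.1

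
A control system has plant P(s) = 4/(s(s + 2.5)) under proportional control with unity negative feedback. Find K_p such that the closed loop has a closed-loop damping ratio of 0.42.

Closed-loop characteristic equation: s² + 2.5s + K_p·4 = 0.
So ω_n = √(4K_p) and 2ζω_n = 2.5, giving ζ = 2.5/(2√(4K_p)).
Setting ζ = 0.42: √(4K_p) = 2.5/(2·0.42) = 2.976, so K_p = 8.858/4 = 2.21.

K_p = 2.21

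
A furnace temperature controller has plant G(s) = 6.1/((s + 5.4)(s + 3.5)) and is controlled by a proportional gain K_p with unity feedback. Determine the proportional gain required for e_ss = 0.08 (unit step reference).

K_p = 35.6

The loop is type 0, so e_ss(step) = 1/(1 + K_pos) with K_pos = K_p·G(0).
G(0) = 0.3228. Require 1/(1 + K_p·0.3228) = 0.08, so 1 + 0.3228·K_p = 12.5.
K_p = (12.5 − 1)/0.3228 = 35.6.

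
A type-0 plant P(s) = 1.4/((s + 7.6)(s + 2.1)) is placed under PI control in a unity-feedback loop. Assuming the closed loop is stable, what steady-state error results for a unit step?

The PI controller's integrator makes the forward path type 1, so e_ss to a step is zero.

0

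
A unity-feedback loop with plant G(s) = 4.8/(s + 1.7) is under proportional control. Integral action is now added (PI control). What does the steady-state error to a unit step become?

0

The integrator makes K_pos = lim_{s→0} C(s)G(s) infinite, so e_ss = 1/(1+K_pos) = 0.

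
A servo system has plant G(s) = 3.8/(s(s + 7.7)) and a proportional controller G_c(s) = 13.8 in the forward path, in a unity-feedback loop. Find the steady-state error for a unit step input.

The open loop G_c(s)G(s) has a pole at the origin (type 1), so the static position error constant is infinite and e_ss = 1/(1+∞) = 0.

0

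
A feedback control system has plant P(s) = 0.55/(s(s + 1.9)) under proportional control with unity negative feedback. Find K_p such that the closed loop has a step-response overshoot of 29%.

From %OS = 100·exp(−πζ/√(1−ζ²)) = 29%, ζ = −ln(0.29)/√(π²+ln²(0.29)) = 0.3666.
Characteristic equation s² + 1.9s + 0.55K_p = 0 gives ζ = 1.9/(2√(0.55K_p)).
Setting ζ = 0.3666: √(0.55K_p) = 1.9/(2·0.3666) = 2.591, so K_p = 6.715/0.55 = 12.2.

K_p = 12.2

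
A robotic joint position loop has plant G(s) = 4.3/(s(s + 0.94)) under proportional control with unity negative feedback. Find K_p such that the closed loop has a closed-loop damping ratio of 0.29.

Closed-loop characteristic equation: s² + 0.94s + K_p·4.3 = 0.
So ω_n = √(4.3K_p) and 2ζω_n = 0.94, giving ζ = 0.94/(2√(4.3K_p)).
Setting ζ = 0.29: √(4.3K_p) = 0.94/(2·0.29) = 1.621, so K_p = 2.627/4.3 = 0.611.

K_p = 0.611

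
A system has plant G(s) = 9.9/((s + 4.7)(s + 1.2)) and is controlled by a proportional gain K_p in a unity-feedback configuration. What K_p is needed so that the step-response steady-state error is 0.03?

The loop is type 0, so e_ss(step) = 1/(1 + K_pos) with K_pos = K_p·G(0).
G(0) = 1.755. Require 1/(1 + K_p·1.755) = 0.03, so 1 + 1.755·K_p = 33.33.
K_p = (33.33 − 1)/1.755 = 18.4.

K_p = 18.4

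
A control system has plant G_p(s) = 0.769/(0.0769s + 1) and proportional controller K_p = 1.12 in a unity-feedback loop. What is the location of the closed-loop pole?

Closed loop: T(s) = K_p·G_p/(1+K_p·G_p) = 0.8613/(0.0769s + 1 + 0.8613), with pole at s = −(1 + 0.8613)/0.0769 = −24.2.

s = -24.2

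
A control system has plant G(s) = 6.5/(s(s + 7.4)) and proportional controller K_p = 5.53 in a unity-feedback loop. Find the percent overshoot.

Closed-loop characteristic equation: s² + 7.4s + 35.95 = 0, so ω_n = 5.995 rad/s and ζ = 7.4/(2·5.995) = 0.6171.
%OS = 100·exp(−πζ/√(1−ζ²)) = 100·exp(−π·0.6171/√0.6191) = 8.51%.

8.51%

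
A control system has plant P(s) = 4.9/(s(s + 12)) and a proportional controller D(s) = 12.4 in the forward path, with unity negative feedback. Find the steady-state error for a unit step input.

The open loop D(s)P(s) has a pole at the origin (type 1), so the static position error constant is infinite and e_ss = 1/(1+∞) = 0.

0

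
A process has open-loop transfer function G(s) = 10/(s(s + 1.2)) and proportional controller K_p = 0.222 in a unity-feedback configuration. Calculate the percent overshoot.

The closed-loop denominator s² + 1.2s + 2.22 gives ω_n = √2.22 = 1.49 and ζ = 1.2/(2ω_n) = 0.4027.
%OS = 100·exp(−πζ/√(1−ζ²)) = 100·exp(−π·0.4027/√0.8378) = 25.1%.

25.1%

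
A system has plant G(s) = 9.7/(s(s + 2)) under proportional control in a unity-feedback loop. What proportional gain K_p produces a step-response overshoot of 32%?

K_p = 0.887

From %OS = 100·exp(−πζ/√(1−ζ²)) = 32%, ζ = −ln(0.32)/√(π²+ln²(0.32)) = 0.341.
Characteristic equation s² + 2s + 9.7K_p = 0 gives ζ = 2/(2√(9.7K_p)).
Setting ζ = 0.341: √(9.7K_p) = 2/(2·0.341) = 2.933, so K_p = 8.602/9.7 = 0.887.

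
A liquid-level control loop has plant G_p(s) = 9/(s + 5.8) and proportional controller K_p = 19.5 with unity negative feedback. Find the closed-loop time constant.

τ = 0.00552 s

Closed-loop transfer function: T(s) = K_p·G_p(s)/(1 + K_p·G_p(s)) = 175.5/(s + 5.8 + 175.5) = 175.5/(s + 181.3).
Time constant τ = 1/181.3 = 0.00552 s.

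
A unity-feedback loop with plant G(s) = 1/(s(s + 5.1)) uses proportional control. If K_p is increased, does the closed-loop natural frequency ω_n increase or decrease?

ω_n = √(1·K_p), which grows with K_p.

increase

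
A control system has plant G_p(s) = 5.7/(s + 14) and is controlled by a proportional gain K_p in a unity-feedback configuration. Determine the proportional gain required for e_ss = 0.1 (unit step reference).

K_p = 22.1

Steady-state error for a unit step on this type-0 loop is 1/(1 + K_p·G_p(0)).
G_p(0) = 0.4071. Require 1/(1 + K_p·0.4071) = 0.1, so 1 + 0.4071·K_p = 10.
K_p = (10 − 1)/0.4071 = 22.1.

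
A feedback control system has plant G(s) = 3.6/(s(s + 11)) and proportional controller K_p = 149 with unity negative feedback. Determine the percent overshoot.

46.4%

From 1 + K_pG(s) = 0: s² + 11s + 536.4 = 0 ⇒ ω_n = 23.16, ζ = 0.2375.
%OS = 100·exp(−πζ/√(1−ζ²)) = 100·exp(−π·0.2375/√0.9436) = 46.4%.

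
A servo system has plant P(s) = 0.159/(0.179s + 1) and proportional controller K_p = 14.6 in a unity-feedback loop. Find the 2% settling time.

T_s ≈ 0.216 s

Closed loop: T(s) = K_p·P/(1+K_p·P) = 2.321/(0.179s + 1 + 2.321), with pole at s = −(1 + 2.321)/0.179 = −18.56.
τ = 1/18.56 = 0.05389 s, so 2% settling time ≈ 4τ = 0.216 s.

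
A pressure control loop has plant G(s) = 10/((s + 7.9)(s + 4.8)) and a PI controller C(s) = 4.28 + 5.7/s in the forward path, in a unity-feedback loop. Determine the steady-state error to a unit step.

The open loop C(s)G(s) has a pole at the origin (type 1), so the static position error constant is infinite and e_ss = 1/(1+∞) = 0.

0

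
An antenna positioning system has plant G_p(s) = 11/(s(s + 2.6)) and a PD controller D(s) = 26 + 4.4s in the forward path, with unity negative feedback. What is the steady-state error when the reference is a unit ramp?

The loop has one pole at the origin (type 1). Velocity error constant K_v = lim_{s→0} s·D(s)G_p(s) = 26·11/2.6 = 110.
Steady-state error to a unit ramp: e_ss = 1/K_v = 0.00909.

0.00909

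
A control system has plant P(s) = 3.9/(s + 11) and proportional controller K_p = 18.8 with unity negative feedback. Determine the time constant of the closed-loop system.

τ = 0.0119 s

Closed-loop transfer function: T(s) = K_p·P(s)/(1 + K_p·P(s)) = 73.32/(s + 11 + 73.32) = 73.32/(s + 84.32).
Time constant τ = 1/84.32 = 0.0119 s.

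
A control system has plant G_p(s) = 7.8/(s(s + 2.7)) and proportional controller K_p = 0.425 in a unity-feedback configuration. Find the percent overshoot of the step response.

From 1 + K_pG_p(s) = 0: s² + 2.7s + 3.315 = 0 ⇒ ω_n = 1.821, ζ = 0.7415.
%OS = 100·exp(−πζ/√(1−ζ²)) = 100·exp(−π·0.7415/√0.4502) = 3.11%.

3.11%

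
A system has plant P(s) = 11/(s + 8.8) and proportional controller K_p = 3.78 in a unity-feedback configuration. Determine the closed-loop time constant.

τ = 0.0198 s

Closed-loop transfer function: T(s) = K_p·P(s)/(1 + K_p·P(s)) = 41.58/(s + 8.8 + 41.58) = 41.58/(s + 50.38).
Time constant τ = 1/50.38 = 0.0198 s.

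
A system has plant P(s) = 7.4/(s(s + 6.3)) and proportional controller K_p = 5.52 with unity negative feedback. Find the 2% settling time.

The closed-loop denominator s² + 6.3s + 40.85 gives ω_n = √40.85 = 6.391 and ζ = 6.3/(2ω_n) = 0.4929.
2% settling time T_s ≈ 4/(ζω_n) = 4/3.15 = 1.27 s.

T_s ≈ 1.27 s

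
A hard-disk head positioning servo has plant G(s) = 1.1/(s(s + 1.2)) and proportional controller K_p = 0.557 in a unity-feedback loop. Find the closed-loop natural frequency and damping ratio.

ω_n = 0.783 rad/s, ζ = 0.767

The closed-loop denominator is s(s+1.2) + 0.557·1.1 = s² + 1.2s + 0.6127.
Matching s² + 2ζω_n s + ω_n²: ω_n = √0.6127 = 0.7828 rad/s and 2ζω_n = 1.2, so ζ = 1.2/(2·0.7828) = 0.767.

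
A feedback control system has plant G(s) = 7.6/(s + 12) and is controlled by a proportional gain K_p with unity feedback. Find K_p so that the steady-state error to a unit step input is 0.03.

The loop is type 0, so e_ss(step) = 1/(1 + K_pos) with K_pos = K_p·G(0).
G(0) = 0.6333. Require 1/(1 + K_p·0.6333) = 0.03, so 1 + 0.6333·K_p = 33.33.
K_p = (33.33 − 1)/0.6333 = 51.1.

K_p = 51.1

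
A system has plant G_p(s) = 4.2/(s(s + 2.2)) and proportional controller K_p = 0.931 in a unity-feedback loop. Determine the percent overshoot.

12.2%

Closed-loop characteristic equation: s² + 2.2s + 3.91 = 0, so ω_n = 1.977 rad/s and ζ = 2.2/(2·1.977) = 0.5563.
%OS = 100·exp(−πζ/√(1−ζ²)) = 100·exp(−π·0.5563/√0.6906) = 12.2%.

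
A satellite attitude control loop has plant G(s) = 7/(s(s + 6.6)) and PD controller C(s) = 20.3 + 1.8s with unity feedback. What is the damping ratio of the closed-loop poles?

ζ = 0.805

Forward path: (20.3 + 1.8s)·7/(s(s+6.6)). The closed-loop characteristic equation is s² + (6.6 + 7·1.8)s + 7·20.3 = 0.
That is s² + 19.2s + 142.1 = 0, so ω_n = 11.92 rad/s and ζ = 19.2/(2·11.92) = 0.8053.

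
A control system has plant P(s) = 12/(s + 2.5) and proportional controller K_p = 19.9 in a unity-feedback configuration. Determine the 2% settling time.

T_s ≈ 0.0166 s

Closed-loop transfer function: T(s) = K_p·P(s)/(1 + K_p·P(s)) = 238.8/(s + 2.5 + 238.8) = 238.8/(s + 241.3).
Time constant τ = 1/241.3 = 0.004144 s, so the 2% settling time is about 4τ = 0.0166 s.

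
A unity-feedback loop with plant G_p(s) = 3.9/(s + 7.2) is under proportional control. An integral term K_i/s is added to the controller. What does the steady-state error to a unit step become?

0

The integrator makes K_pos = lim_{s→0} C(s)G(s) infinite, so e_ss = 1/(1+K_pos) = 0.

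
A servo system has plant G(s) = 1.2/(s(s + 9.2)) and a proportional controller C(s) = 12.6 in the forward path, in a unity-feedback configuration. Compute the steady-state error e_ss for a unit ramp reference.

The loop has one pole at the origin (type 1). Velocity error constant K_v = lim_{s→0} s·C(s)G(s) = 12.6·1.2/9.2 = 1.643.
Steady-state error to a unit ramp: e_ss = 1/K_v = 0.608.

0.608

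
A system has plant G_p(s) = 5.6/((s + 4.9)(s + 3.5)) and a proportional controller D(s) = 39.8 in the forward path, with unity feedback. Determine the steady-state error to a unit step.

The loop is type 0. Static position error constant K_pos = D(0)·G_p(0) = 39.8·0.3265 = 13.
Steady-state error to a unit step: e_ss = 1/(1+K_pos) = 1/14 = 0.0714.

0.0714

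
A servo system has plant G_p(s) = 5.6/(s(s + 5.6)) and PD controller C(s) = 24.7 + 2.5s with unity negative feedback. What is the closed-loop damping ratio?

ζ = 0.833

Forward path: (24.7 + 2.5s)·5.6/(s(s+5.6)). The closed-loop characteristic equation is s² + (5.6 + 5.6·2.5)s + 5.6·24.7 = 0.
That is s² + 19.6s + 138.3 = 0, so ω_n = 11.76 rad/s and ζ = 19.6/(2·11.76) = 0.8333.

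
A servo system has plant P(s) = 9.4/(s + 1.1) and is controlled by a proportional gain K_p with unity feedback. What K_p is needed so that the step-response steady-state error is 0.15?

For a type-0 loop with proportional control, e_ss = 1/(1 + K_p·P(0)).
P(0) = 8.545. Require 1/(1 + K_p·8.545) = 0.15, so 1 + 8.545·K_p = 6.667.
K_p = (6.667 − 1)/8.545 = 0.663.

K_p = 0.663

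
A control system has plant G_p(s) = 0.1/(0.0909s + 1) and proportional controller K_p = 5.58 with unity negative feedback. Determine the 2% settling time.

T_s ≈ 0.233 s

Closed loop: T(s) = K_p·G_p/(1+K_p·G_p) = 0.558/(0.0909s + 1 + 0.558), with pole at s = −(1 + 0.558)/0.0909 = −17.14.
τ = 1/17.14 = 0.05834 s, so 2% settling time ≈ 4τ = 0.233 s.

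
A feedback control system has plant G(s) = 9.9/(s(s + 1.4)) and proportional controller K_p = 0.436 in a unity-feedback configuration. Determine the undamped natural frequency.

ω_n = 2.08 rad/s

With unity feedback the closed-loop characteristic equation is s² + 1.4s + 0.436·9.9 = s² + 1.4s + 4.316 = 0.
Matching s² + 2ζω_n s + ω_n²: ω_n = √4.316 = 2.078 rad/s and 2ζω_n = 1.4, so ζ = 1.4/(2·2.078) = 0.337.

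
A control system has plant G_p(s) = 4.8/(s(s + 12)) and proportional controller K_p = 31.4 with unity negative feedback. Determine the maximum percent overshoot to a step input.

Closed-loop characteristic equation: s² + 12s + 150.7 = 0, so ω_n = 12.28 rad/s and ζ = 12/(2·12.28) = 0.4887.
%OS = 100·exp(−πζ/√(1−ζ²)) = 100·exp(−π·0.4887/√0.7611) = 17.2%.

17.2%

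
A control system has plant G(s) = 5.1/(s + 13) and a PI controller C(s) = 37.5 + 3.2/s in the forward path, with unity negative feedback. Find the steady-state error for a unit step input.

0

The open loop C(s)G(s) has a pole at the origin (type 1), so the static position error constant is infinite and e_ss = 1/(1+∞) = 0.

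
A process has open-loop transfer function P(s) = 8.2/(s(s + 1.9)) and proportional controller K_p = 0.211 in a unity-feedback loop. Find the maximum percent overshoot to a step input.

3.76%

The closed-loop denominator s² + 1.9s + 1.73 gives ω_n = √1.73 = 1.315 and ζ = 1.9/(2ω_n) = 0.7222.
%OS = 100·exp(−πζ/√(1−ζ²)) = 100·exp(−π·0.7222/√0.4784) = 3.76%.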